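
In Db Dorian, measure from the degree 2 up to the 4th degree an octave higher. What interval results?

minor tenth

The scale runs Db Eb Fb Gb Ab Bb Cb.
The degree 2 is Eb and the 4th scale degree (up an octave) is Gb.
Eb up to Gb is 15 semitones, a half step narrower than a major tenth, so the interval is minor.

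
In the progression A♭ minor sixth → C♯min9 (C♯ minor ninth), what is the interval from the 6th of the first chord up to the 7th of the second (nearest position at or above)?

A♭ minor sixth has F as its 6th, and C♯min9 (C♯ minor ninth) has B as its 7th.
From F to B: 6 semitones over a fourth = augmented.

augmented 4th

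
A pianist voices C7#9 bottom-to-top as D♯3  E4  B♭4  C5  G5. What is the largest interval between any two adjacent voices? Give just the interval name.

minor 9th

Adjacent intervals: D♯3→E4 = minor ninth; E4→B♭4 = diminished fifth; B♭4→C5 = major second; C5→G5 = perfect fifth.
The largest is D♯3 to E4, a minor ninth (13 semitones).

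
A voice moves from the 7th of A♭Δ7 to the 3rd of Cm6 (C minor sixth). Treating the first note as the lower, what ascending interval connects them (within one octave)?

minor sixth

The 7th of A♭Δ7 is G; the 3rd of Cm6 (C minor sixth) is E♭.
From G to E♭: 8 semitones over a sixth = minor.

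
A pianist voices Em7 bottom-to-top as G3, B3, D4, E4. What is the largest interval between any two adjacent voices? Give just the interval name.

major third

Adjacent intervals: G3→B3 = major third; B3→D4 = minor third; D4→E4 = major second.
The largest is G3 to B3, a major third (4 semitones).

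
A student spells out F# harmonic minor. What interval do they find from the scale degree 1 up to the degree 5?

F# harmonic minor: F# G# A B C# D E#.
So we need the interval from F# up to C#.
From F# to C# is 7 semitones, exactly the perfect fifth.

perfect 5th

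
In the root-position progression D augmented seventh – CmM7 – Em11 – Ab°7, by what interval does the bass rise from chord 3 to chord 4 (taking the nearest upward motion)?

d4

The roots are E and Ab.
E up to Ab is 4 semitones, a half step narrower than a perfect fourth, so the interval is diminished.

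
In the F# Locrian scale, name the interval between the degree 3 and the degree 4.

F# locrian: F# G A B C D E.
So we need the interval from A up to B.
A up to B spans 2 letter names and 2 semitones — a major second.

M2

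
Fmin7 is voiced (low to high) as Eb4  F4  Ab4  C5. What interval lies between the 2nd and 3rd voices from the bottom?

minor third

Those voices are F4 and Ab4.
From F to Ab: 3 semitones over a third = minor.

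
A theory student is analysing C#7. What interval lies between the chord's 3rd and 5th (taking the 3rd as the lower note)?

minor 3rd

Spelling the chord: C#–E#–G#–B.
The 3rd is E# and the 5th is G#.
From E# to G#: 3 semitones over a third = minor.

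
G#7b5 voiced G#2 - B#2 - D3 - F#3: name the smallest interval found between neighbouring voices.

Adjacent intervals: G#2→B#2 = major third; B#2→D3 = diminished third; D3→F#3 = major third.
The smallest is B#2 to D3, a diminished third (2 semitones).

diminished third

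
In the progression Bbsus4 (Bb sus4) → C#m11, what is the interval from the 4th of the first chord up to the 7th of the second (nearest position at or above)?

augmented fifth

The 4th of Bbsus4 (Bb sus4) is Eb; the 7th of C#m11 is B.
Eb up to B is 8 semitones, a half step wider than a perfect fifth, so the interval is augmented.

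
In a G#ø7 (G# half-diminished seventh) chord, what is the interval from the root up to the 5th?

d5

The chord tones of G#m7b5 are G#–B–D–F#.
So we need the interval from G# up to D.
5 letter names make it a fifth; at 6 semitones (a half step narrower than perfect) the quality is diminished.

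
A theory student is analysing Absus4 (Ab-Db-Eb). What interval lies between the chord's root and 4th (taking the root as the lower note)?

Root = Ab; 4th = Db.
Ab up to Db spans 4 letter names and 5 semitones — a perfect fourth.

perfect fourth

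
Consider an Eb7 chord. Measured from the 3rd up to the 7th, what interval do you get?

diminished fifth

Eb7 is spelled Eb, G, Bb, Db.
So we need the interval from G up to Db.
G up to Db is 6 semitones, a half step narrower than a perfect fifth, so the interval is diminished.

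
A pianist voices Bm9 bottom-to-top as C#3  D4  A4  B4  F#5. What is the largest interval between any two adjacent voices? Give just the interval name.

Adjacent intervals: C#3→D4 = minor ninth; D4→A4 = perfect fifth; A4→B4 = major second; B4→F#5 = perfect fifth.
The largest is C#3 to D4, a minor ninth (13 semitones).

minor 9th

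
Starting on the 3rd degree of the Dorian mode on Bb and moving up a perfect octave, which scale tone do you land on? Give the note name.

The scale is Bb C Db Eb F G Ab.
The 3rd degree is Db; a perfect octave above that is Db — scale degree 3.

Db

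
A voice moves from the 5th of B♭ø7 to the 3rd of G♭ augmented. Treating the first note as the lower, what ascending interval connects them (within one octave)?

B♭ø7 has F♭ as its 5th, and G♭ augmented has B♭ as its 3rd.
From F♭ to B♭: 6 semitones over a fourth = augmented.

augmented 4th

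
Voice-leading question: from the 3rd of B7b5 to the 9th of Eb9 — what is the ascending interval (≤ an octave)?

diminished 3rd

B7b5 has D# as its 3rd, and Eb9 has F as its 9th.
From D# to F: 2 semitones over a third = diminished.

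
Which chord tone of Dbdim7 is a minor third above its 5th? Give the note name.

Spelling the chord: Db, Fb, Abb, Cbb.
The 5th is Abb. A minor third above Abb is Cbb.
Cbb is the chord's 7th.

Cbb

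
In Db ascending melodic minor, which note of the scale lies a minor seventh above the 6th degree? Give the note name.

The scale is Db Eb Fb Gb Ab Bb C.
The 6th degree is Bb; a minor seventh above that is Ab — scale degree 5.

Ab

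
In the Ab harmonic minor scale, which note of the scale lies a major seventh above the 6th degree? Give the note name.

Eb

The scale is Ab Bb Cb Db Eb Fb G.
The 6th degree is Fb; a major seventh above that is Eb — scale degree 5.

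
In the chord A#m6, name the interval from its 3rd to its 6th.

augmented fourth

A# minor sixth: A#, C#, E#, F##.
The 3rd is C# and the 6th is F##.
4 letter names make it a fourth; at 6 semitones (a half step wider than perfect) the quality is augmented.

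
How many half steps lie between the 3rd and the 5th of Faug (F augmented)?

F+: F-A-C#.
A to C# is a major third: 4 semitones.

4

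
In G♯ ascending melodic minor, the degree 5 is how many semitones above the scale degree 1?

The scale is G♯ A♯ B C♯ D♯ E♯ F𝄪.
G♯ up to D♯ is a perfect fifth — 7 semitones.

7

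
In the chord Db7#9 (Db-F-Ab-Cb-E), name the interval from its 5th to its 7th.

So we need the interval from Ab up to Cb.
From Ab to Cb: 3 semitones over a third = minor.

m3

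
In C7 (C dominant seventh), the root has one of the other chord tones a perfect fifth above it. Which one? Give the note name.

G

Spelling the chord: C, E, G, Bb.
The root is C. A perfect fifth above C is G.
G is the chord's 5th.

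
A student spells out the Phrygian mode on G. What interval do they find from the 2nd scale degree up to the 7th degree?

major sixth

G phrygian: G A♭ B♭ C D E♭ F.
2nd scale degree = A♭; 7th degree = F.
From A♭ to F is 9 semitones, exactly the major sixth.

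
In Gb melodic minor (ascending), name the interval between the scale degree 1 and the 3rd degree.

The scale runs Gb Ab Bbb Cb Db Eb F.
So we need the interval from Gb up to Bbb.
From Gb to Bbb: 3 semitones over a third = minor.

minor 3rd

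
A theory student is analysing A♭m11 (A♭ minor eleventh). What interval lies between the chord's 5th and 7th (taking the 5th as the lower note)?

Spelling the chord: A♭-C♭-E♭-G♭-B♭-D♭.
5th = E♭; 7th = G♭.
From E♭ to G♭: 3 semitones over a third = minor.

minor third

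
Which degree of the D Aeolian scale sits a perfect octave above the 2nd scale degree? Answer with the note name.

E

The scale is D E F G A Bb C.
The 2nd scale degree is E; a perfect octave above that is E — scale degree 2.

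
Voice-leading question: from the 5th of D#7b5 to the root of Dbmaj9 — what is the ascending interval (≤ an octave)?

diminished fourth

The 5th of D#7b5 is A; the root of Dbmaj9 is Db.
From A to Db: 4 semitones over a fourth = diminished.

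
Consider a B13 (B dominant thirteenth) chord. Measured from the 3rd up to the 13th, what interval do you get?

perfect eleventh

Spelling the chord: B-D♯-F♯-A-C♯-G♯.
So we need the interval from D♯ up to G♯.
D♯ up to G♯ spans 11 letter names and 17 semitones — a perfect eleventh.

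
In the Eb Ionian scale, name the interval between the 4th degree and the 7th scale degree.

Eb major: Eb F G Ab Bb C D.
The 4th degree is Ab and the 7th degree is D.
From Ab to D: 6 semitones over a fourth = augmented.

A4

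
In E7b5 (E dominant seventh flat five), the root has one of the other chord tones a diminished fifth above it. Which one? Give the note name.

Spelling the chord: E–G#–Bb–D.
The root is E. A diminished fifth above E is Bb.
Bb is the chord's 5th.

Bb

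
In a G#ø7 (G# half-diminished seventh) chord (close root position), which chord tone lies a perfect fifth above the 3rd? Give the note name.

F#

G# half-diminished seventh: G#, B, D, F#.
The 3rd is B. A perfect fifth above B is F#.
F# is the chord's 7th.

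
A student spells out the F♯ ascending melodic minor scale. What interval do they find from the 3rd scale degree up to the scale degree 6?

augmented fourth

The scale runs F♯ G♯ A B C♯ D♯ E♯.
So we need the interval from A up to D♯.
From A to D♯: 6 semitones over a fourth = augmented.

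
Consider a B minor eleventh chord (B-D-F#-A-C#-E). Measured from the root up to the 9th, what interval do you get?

That puts B below C#.
From B to C# is 14 semitones, exactly the major ninth.

major ninth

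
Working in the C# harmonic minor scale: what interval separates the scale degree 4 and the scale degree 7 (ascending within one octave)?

augmented fourth

The scale runs C# D# E F# G# A B#.
Scale degree 4 = F#; degree 7 = B#.
4 letter names make it a fourth; at 6 semitones (a half step wider than perfect) the quality is augmented.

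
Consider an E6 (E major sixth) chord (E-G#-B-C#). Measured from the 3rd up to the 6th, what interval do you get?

The 3rd is G# and the 6th is C#.
From G# to C# is 5 semitones, exactly the perfect fourth.

perfect fourth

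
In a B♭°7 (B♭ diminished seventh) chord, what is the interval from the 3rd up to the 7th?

diminished 5th

B♭dim7 (B♭ diminished seventh) is spelled B♭–D♭–F♭–A𝄫.
3rd = D♭; 7th = A𝄫.
5 letter names make it a fifth; at 6 semitones (a half step narrower than perfect) the quality is diminished.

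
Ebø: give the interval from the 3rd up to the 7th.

Ebø (Eb half-diminished seventh): Eb, Gb, Bbb, Db.
3rd = Gb; 7th = Db.
Gb up to Db spans 5 letter names and 7 semitones — a perfect fifth.

perfect fifth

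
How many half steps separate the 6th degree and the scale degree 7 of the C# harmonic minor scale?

3

The scale is C# D# E F# G# A B#.
A up to B# is an augmented second — 3 semitones.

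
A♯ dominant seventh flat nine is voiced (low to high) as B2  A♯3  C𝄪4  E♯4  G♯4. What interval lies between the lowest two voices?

major 7th

Those voices are B2 and A♯3.
From B to A♯ is 11 semitones, exactly the major seventh.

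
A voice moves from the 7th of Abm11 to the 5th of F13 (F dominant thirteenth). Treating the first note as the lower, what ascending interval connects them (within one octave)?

The 7th of Abm11 is Gb; the 5th of F13 (F dominant thirteenth) is C.
4 letter names make it a fourth; at 6 semitones (a half step wider than perfect) the quality is augmented.

augmented fourth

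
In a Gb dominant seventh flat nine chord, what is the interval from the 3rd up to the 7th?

diminished 5th

Gb7b9 (Gb dominant seventh flat nine): Gb, Bb, Db, Fb, Abb.
That puts Bb below Fb.
5 letter names make it a fifth; at 6 semitones (a half step narrower than perfect) the quality is diminished.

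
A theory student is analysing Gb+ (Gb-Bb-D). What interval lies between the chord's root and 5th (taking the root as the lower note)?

augmented fifth

Root = Gb; 5th = D.
5 letter names make it a fifth; at 8 semitones (a half step wider than perfect) the quality is augmented.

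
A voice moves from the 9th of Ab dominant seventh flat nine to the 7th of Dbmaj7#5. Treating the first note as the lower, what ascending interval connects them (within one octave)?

augmented second

Ab dominant seventh flat nine has Bbb as its 9th, and Dbmaj7#5 has C as its 7th.
Bbb up to C is 3 semitones, a half step wider than a major second, so the interval is augmented.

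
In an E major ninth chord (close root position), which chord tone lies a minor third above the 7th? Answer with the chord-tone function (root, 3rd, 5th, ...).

Spelling the chord: E-G#-B-D#-F#.
The 7th is D#. A minor third above D# is F#.
F# is the chord's 9th.

9th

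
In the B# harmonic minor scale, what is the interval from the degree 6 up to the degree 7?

The scale runs B# C## D# E# F## G# A##.
So we need the interval from G# up to A##.
G# up to A## is 3 semitones, a half step wider than a major second, so the interval is augmented.

A2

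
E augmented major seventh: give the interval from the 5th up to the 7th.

E+maj7 (E augmented major seventh) is spelled E-G#-B#-D#.
That puts B# below D#.
From B# to D#: 3 semitones over a third = minor.

minor third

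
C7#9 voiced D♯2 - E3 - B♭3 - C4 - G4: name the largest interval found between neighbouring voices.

m9

Adjacent intervals: D♯2→E3 = minor ninth; E3→B♭3 = diminished fifth; B♭3→C4 = major second; C4→G4 = perfect fifth.
The largest is D♯2 to E3, a minor ninth (13 semitones).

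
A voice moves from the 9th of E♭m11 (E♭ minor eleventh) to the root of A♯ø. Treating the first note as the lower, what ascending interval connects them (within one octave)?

augmented third

E♭m11 (E♭ minor eleventh) has F as its 9th, and A♯ø has A♯ as its root.
3 letter names make it a third; at 5 semitones (a half step wider than major) the quality is augmented.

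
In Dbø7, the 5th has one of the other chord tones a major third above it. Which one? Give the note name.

Cb

The chord tones of Dbm7b5 are Db-Fb-Abb-Cb.
The 5th is Abb. A major third above Abb is Cb.
Cb is the chord's 7th.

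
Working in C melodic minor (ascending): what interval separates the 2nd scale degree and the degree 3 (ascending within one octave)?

minor second

C melodic minor: C D E♭ F G A B.
The 2nd scale degree is D and the 3rd degree is E♭.
2 letter names make it a second; at 1 semitone (a half step narrower than major) the quality is minor.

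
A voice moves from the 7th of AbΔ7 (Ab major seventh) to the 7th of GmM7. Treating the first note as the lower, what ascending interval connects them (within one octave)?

major seventh

The 7th of AbΔ7 (Ab major seventh) is G; the 7th of GmM7 is F#.
Counting 7 letters and 11 half steps from G gives a major seventh.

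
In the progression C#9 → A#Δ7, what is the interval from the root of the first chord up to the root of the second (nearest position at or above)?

The root of C#9 is C#; the root of A#Δ7 is A#.
From C# to A# is 9 semitones, exactly the major sixth.

M6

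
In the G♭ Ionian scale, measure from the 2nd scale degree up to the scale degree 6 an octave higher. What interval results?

G♭ major: G♭ A♭ B♭ C♭ D♭ E♭ F.
2nd scale degree = A♭; 6th degree (up an octave) = E♭.
From A♭ to E♭ is 19 semitones, exactly the perfect twelfth.

perfect twelfth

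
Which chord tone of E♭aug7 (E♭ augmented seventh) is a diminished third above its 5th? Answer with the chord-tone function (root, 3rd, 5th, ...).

7th

The chord tones of E♭aug7 are E♭–G–B–D♭.
The 5th is B. A diminished third above B is D♭.
D♭ is the chord's 7th.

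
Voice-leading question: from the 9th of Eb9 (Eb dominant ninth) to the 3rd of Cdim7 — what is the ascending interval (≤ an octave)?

minor seventh

Eb9 (Eb dominant ninth) has F as its 9th, and Cdim7 has Eb as its 3rd.
7 letter names make it a seventh; at 10 semitones (a half step narrower than major) the quality is minor.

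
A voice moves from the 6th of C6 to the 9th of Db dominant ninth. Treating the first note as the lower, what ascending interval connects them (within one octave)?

The 6th of C6 is A; the 9th of Db dominant ninth is Eb.
From A to Eb: 6 semitones over a fifth = diminished.

diminished fifth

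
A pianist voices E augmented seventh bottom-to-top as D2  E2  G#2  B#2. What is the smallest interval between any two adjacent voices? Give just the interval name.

major 2nd

Adjacent intervals: D2→E2 = major second; E2→G#2 = major third; G#2→B#2 = major third.
The smallest is D2 to E2, a major second (2 semitones).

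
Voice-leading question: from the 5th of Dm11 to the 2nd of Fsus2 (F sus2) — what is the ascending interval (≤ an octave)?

m7

Dm11 has A as its 5th, and Fsus2 (F sus2) has G as its 2nd.
From A to G: 10 semitones over a seventh = minor.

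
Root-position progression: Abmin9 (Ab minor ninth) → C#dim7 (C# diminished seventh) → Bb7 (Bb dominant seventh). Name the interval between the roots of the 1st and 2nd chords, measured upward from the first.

augmented third

The roots are Ab and C#.
From Ab to C#: 5 semitones over a third = augmented.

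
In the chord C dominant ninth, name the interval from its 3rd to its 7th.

The chord tones of C dominant ninth are C, E, G, Bb, D.
So we need the interval from E up to Bb.
5 letter names make it a fifth; at 6 semitones (a half step narrower than perfect) the quality is diminished.

diminished fifth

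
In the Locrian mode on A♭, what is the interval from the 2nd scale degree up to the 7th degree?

major sixth

A♭ locrian: A♭ B𝄫 C♭ D♭ E𝄫 F♭ G♭.
The 2nd scale degree is B𝄫 and the degree 7 is G♭.
B𝄫 up to G♭ spans 6 letter names and 9 semitones — a major sixth.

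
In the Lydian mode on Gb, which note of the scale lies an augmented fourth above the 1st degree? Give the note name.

The scale is Gb Ab Bb C Db Eb F.
The 1st degree is Gb; an augmented fourth above that is C — scale degree 4.

C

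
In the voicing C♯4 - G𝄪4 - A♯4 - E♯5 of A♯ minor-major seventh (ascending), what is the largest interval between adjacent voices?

A5

Adjacent intervals: C♯4→G𝄪4 = augmented fifth; G𝄪4→A♯4 = minor second; A♯4→E♯5 = perfect fifth.
The largest is C♯4 to G𝄪4, an augmented fifth (8 semitones).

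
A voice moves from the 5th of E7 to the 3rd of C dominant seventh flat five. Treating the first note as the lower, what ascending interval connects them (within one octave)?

perfect fourth

E7 has B as its 5th, and C dominant seventh flat five has E as its 3rd.
B up to E spans 4 letter names and 5 semitones — a perfect fourth.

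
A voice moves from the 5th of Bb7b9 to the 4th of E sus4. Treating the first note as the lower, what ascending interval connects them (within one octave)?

M3

Bb7b9 has F as its 5th, and E sus4 has A as its 4th.
F up to A spans 3 letter names and 4 semitones — a major third.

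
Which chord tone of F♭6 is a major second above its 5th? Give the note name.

F♭6 (F♭ major sixth): F♭-A♭-C♭-D♭.
The 5th is C♭. A major second above C♭ is D♭.
D♭ is the chord's 6th.

Db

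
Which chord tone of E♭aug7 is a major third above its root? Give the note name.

Spelling the chord: E♭-G-B-D♭.
The root is E♭. A major third above E♭ is G.
G is the chord's 3rd.

G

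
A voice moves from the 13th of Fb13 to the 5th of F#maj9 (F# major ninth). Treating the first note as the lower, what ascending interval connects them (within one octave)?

augmented seventh

Fb13 has Db as its 13th, and F#maj9 (F# major ninth) has C# as its 5th.
7 letter names make it a seventh; at 12 semitones (a half step wider than major) the quality is augmented.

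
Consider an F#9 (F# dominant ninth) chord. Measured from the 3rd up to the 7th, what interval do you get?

Spelling the chord: F#, A#, C#, E, G#.
That puts A# below E.
From A# to E: 6 semitones over a fifth = diminished.
That tritone between 3rd and 7th is what gives the dominant seventh its pull toward resolution.

diminished fifth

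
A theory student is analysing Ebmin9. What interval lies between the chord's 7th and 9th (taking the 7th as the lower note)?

major third

The chord tones of Eb minor ninth are Eb–Gb–Bb–Db–F.
The 7th is Db and the 9th is F.
Counting 3 letters and 4 half steps from Db gives a major third.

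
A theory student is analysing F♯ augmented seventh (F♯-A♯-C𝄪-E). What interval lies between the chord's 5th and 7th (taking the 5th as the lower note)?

d3

The 5th is C𝄪 and the 7th is E.
From C𝄪 to E: 2 semitones over a third = diminished.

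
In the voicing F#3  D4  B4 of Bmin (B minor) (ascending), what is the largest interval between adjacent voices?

Adjacent intervals: F#3→D4 = minor sixth; D4→B4 = major sixth.
The largest is D4 to B4, a major sixth (9 semitones).

M6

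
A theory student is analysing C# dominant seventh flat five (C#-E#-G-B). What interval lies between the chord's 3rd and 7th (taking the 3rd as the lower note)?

diminished 5th

So we need the interval from E# up to B.
E# up to B is 6 semitones, a half step narrower than a perfect fifth, so the interval is diminished.
That tritone between 3rd and 7th is what gives the dominant seventh its pull toward resolution.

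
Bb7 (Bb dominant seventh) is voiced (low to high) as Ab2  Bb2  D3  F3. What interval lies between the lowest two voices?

M2

Those voices are Ab2 and Bb2.
Counting 2 letters and 2 half steps from Ab gives a major second.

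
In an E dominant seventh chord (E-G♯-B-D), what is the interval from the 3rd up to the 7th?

3rd = G♯; 7th = D.
G♯ up to D is 6 semitones, a half step narrower than a perfect fifth, so the interval is diminished.

diminished fifth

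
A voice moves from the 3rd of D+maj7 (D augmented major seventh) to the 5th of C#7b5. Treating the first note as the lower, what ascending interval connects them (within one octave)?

minor second

The 3rd of D+maj7 (D augmented major seventh) is F#; the 5th of C#7b5 is G.
From F# to G: 1 semitone over a second = minor.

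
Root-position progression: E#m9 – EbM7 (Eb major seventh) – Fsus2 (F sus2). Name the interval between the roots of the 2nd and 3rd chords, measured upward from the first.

major 2nd

The roots are Eb and F.
Counting 2 letters and 2 half steps from Eb gives a major second.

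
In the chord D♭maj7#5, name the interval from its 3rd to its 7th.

Spelling the chord: D♭, F, A, C.
That puts F below C.
Counting 5 letters and 7 half steps from F gives a perfect fifth.

perfect 5th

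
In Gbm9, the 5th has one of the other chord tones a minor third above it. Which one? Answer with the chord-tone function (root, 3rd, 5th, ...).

7th

Gbmin9 (Gb minor ninth) is spelled Gb-Bbb-Db-Fb-Ab.
The 5th is Db. A minor third above Db is Fb.
Fb is the chord's 7th.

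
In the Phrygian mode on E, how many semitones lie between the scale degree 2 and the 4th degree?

4

The scale is E F G A B C D.
F up to A is a major third — 4 semitones.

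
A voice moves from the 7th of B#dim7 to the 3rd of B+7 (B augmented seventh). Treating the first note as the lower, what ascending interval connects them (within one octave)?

augmented 4th

B#dim7 has A as its 7th, and B+7 (B augmented seventh) has D# as its 3rd.
4 letter names make it a fourth; at 6 semitones (a half step wider than perfect) the quality is augmented.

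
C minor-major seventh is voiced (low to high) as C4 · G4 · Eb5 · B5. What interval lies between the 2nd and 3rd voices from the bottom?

Those voices are G4 and Eb5.
From G to Eb: 8 semitones over a sixth = minor.

minor sixth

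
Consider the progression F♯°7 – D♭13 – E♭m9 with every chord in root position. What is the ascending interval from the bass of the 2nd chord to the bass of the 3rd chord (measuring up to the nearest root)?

The roots are D♭ and E♭.
D♭ up to E♭ spans 2 letter names and 2 semitones — a major second.

major second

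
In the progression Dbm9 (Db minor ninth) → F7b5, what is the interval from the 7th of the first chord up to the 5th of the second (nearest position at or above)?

Dbm9 (Db minor ninth) has Cb as its 7th, and F7b5 has Cb as its 5th.
Counting 1 letters and 0 half steps from Cb gives a perfect unison.

perfect 1st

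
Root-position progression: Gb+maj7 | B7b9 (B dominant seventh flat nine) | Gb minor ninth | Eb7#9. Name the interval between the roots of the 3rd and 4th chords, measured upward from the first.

major sixth

The roots are Gb and Eb.
Counting 6 letters and 9 half steps from Gb gives a major sixth.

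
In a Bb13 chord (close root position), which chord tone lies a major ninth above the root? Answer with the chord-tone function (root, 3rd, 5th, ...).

Bb13 (Bb dominant thirteenth): Bb–D–F–Ab–C–G.
The root is Bb. A major ninth above Bb is C.
C is the chord's 9th.

9th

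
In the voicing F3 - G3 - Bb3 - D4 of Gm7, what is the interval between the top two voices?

Those voices are Bb3 and D4.
Counting 3 letters and 4 half steps from Bb gives a major third.

major third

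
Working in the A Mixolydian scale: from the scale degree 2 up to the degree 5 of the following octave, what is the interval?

A mixolydian: A B C♯ D E F♯ G.
That puts B below E.
Counting 11 letters and 17 half steps from B gives a perfect eleventh.

P11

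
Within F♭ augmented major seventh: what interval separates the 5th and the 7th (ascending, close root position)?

minor third

F♭maj7#5 is spelled F♭-A♭-C-E♭.
So we need the interval from C up to E♭.
3 letter names make it a third; at 3 semitones (a half step narrower than major) the quality is minor.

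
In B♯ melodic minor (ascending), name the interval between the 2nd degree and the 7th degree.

M6

The scale runs B♯ C𝄪 D♯ E♯ F𝄪 G𝄪 A𝄪.
2nd degree = C𝄪; degree 7 = A𝄪.
C𝄪 up to A𝄪 spans 6 letter names and 9 semitones — a major sixth.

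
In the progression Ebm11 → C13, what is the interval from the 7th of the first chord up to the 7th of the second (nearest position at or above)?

major sixth

Ebm11 has Db as its 7th, and C13 has Bb as its 7th.
From Db to Bb is 9 semitones, exactly the major sixth.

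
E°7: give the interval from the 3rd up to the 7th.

Spelling the chord: E G Bb Db.
3rd = G; 7th = Db.
5 letter names make it a fifth; at 6 semitones (a half step narrower than perfect) the quality is diminished.

diminished 5th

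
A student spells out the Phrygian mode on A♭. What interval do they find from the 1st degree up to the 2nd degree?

A♭ phrygian: A♭ B𝄫 C♭ D♭ E♭ F♭ G♭.
1st degree = A♭; degree 2 = B𝄫.
A♭ up to B𝄫 is 1 semitone, a half step narrower than a major second, so the interval is minor.

m2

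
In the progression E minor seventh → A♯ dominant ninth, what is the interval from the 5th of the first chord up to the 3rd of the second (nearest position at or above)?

augmented second

E minor seventh has B as its 5th, and A♯ dominant ninth has C𝄪 as its 3rd.
B up to C𝄪 is 3 semitones, a half step wider than a major second, so the interval is augmented.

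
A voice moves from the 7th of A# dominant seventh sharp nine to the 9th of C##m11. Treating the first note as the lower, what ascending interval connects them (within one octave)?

augmented fifth

The 7th of A# dominant seventh sharp nine is G#; the 9th of C##m11 is D##.
G# up to D## is 8 semitones, a half step wider than a perfect fifth, so the interval is augmented.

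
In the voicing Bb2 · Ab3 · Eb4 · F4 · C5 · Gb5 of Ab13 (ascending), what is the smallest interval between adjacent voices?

M2

Adjacent intervals: Bb2→Ab3 = minor seventh; Ab3→Eb4 = perfect fifth; Eb4→F4 = major second; F4→C5 = perfect fifth; C5→Gb5 = diminished fifth.
The smallest is Eb4 to F4, a major second (2 semitones).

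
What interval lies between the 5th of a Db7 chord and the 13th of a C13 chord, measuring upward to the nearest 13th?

augmented unison

The 5th of Db7 is Ab; the 13th of C13 is A.
Ab up to A is 1 semitone, a half step wider than a perfect unison, so the interval is augmented.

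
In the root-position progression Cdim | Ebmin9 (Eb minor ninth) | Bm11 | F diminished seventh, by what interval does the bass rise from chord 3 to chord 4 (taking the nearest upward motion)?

diminished fifth

The roots are B and F.
From B to F: 6 semitones over a fifth = diminished.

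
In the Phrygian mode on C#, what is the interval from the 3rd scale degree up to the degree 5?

major third

Spelling the Phrygian mode on C#: C# D E F# G# A B.
The 3rd scale degree is E and the 5th scale degree is G#.
E up to G# spans 3 letter names and 4 semitones — a major third.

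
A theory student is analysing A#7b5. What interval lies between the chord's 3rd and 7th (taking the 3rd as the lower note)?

The chord tones of A#7b5 are A#-C##-E-G#.
The 3rd is C## and the 7th is G#.
From C## to G#: 6 semitones over a fifth = diminished.

diminished fifth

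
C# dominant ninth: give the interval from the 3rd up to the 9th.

minor seventh

C#9 is spelled C#–E#–G#–B–D#.
3rd = E#; 9th = D#.
E# up to D# is 10 semitones, a half step narrower than a major seventh, so the interval is minor.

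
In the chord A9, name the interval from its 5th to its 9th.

A9 (A dominant ninth) is spelled A–C♯–E–G–B.
So we need the interval from E up to B.
E up to B spans 5 letter names and 7 semitones — a perfect fifth.

perfect fifth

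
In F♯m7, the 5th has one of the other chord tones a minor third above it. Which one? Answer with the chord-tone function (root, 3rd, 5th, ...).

The chord tones of F♯min7 are F♯-A-C♯-E.
The 5th is C♯. A minor third above C♯ is E.
E is the chord's 7th.

7th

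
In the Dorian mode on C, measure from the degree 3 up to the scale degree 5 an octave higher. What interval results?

The scale runs C D Eb F G A Bb.
That puts Eb below G.
Counting 10 letters and 16 half steps from Eb gives a major tenth.

major 10th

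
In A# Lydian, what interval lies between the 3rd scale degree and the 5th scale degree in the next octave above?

minor tenth

Spelling A# Lydian: A# B# C## D## E# F## G##.
3rd scale degree = C##; degree 5 (up an octave) = E#.
C## up to E# is 15 semitones, a half step narrower than a major tenth, so the interval is minor.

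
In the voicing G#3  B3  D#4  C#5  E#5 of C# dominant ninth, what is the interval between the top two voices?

major third

Those voices are C#5 and E#5.
From C# to E# is 4 semitones, exactly the major third.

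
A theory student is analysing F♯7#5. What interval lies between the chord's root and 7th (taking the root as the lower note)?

minor seventh

F♯7#5 is spelled F♯–A♯–C𝄪–E.
So we need the interval from F♯ up to E.
From F♯ to E: 10 semitones over a seventh = minor.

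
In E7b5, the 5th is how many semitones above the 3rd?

2

Spelling the chord: E G# Bb D.
G# to Bb is a diminished third: 2 semitones.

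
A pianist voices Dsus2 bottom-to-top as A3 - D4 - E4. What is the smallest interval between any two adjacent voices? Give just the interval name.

Adjacent intervals: A3→D4 = perfect fourth; D4→E4 = major second.
The smallest is D4 to E4, a major second (2 semitones).

major second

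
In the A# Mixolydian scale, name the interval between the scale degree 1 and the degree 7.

minor seventh

A# mixolydian: A# B# C## D# E# F## G#.
Scale degree 1 = A#; scale degree 7 = G#.
From A# to G#: 10 semitones over a seventh = minor.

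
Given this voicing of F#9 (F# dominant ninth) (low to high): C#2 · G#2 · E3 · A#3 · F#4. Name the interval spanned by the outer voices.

perfect 18th

The outer voices are C#2 and F#4.
From C# to F# is 29 semitones, exactly the perfect 18th.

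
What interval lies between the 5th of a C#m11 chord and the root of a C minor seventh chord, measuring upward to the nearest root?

diminished fourth

C#m11 has G# as its 5th, and C minor seventh has C as its root.
4 letter names make it a fourth; at 4 semitones (a half step narrower than perfect) the quality is diminished.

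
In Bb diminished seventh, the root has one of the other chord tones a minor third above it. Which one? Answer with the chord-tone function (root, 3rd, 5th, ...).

3rd

Bb°7 (Bb diminished seventh) is spelled Bb-Db-Fb-Abb.
The root is Bb. A minor third above Bb is Db.
Db is the chord's 3rd.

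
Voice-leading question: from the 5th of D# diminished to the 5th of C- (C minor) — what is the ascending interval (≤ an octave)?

The 5th of D# diminished is A; the 5th of C- (C minor) is G.
7 letter names make it a seventh; at 10 semitones (a half step narrower than major) the quality is minor.

minor seventh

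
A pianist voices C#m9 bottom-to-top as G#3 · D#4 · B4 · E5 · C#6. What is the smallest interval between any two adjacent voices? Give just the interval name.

P4

Adjacent intervals: G#3→D#4 = perfect fifth; D#4→B4 = minor sixth; B4→E5 = perfect fourth; E5→C#6 = major sixth.
The smallest is B4 to E5, a perfect fourth (5 semitones).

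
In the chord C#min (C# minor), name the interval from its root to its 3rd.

C#min (C# minor): C# E G#.
The root is C# and the 3rd is E.
From C# to E: 3 semitones over a third = minor.

minor third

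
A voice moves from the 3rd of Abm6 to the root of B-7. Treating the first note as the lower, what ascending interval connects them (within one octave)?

augmented seventh

The 3rd of Abm6 is Cb; the root of B-7 is B.
Cb up to B is 12 semitones, a half step wider than a major seventh, so the interval is augmented.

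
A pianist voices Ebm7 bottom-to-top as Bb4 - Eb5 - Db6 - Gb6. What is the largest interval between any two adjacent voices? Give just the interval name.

Adjacent intervals: Bb4→Eb5 = perfect fourth; Eb5→Db6 = minor seventh; Db6→Gb6 = perfect fourth.
The largest is Eb5 to Db6, a minor seventh (10 semitones).

minor seventh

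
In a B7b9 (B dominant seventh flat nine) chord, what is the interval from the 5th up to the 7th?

minor 3rd

B7b9 is spelled B D♯ F♯ A C.
That puts F♯ below A.
3 letter names make it a third; at 3 semitones (a half step narrower than major) the quality is minor.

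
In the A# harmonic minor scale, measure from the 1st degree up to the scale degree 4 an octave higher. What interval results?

P11

A# harmonic minor: A# B# C# D# E# F# G##.
That puts A# below D#.
From A# to D# is 17 semitones, exactly the perfect eleventh.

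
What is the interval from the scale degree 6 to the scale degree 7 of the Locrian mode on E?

major second

The scale runs E F G A Bb C D.
That puts C below D.
C up to D spans 2 letter names and 2 semitones — a major second.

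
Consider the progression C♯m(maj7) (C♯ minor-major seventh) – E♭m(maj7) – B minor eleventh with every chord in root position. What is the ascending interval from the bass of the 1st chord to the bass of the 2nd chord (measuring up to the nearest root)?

The roots are C♯ and E♭.
From C♯ to E♭: 2 semitones over a third = diminished.

diminished third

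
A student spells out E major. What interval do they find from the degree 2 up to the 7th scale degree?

E major: E F# G# A B C# D#.
So we need the interval from F# up to D#.
F# up to D# spans 6 letter names and 9 semitones — a major sixth.

M6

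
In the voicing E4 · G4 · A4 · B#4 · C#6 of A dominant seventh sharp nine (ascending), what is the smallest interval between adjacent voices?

major second

Adjacent intervals: E4→G4 = minor third; G4→A4 = major second; A4→B#4 = augmented second; B#4→C#6 = minor ninth.
The smallest is G4 to A4, a major second (2 semitones).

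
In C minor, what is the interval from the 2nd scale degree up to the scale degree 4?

minor third

The scale runs C D E♭ F G A♭ B♭.
So we need the interval from D up to F.
From D to F: 3 semitones over a third = minor.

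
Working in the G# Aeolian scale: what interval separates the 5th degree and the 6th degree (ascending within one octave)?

minor second

The scale runs G# A# B C# D# E F#.
5th degree = D#; scale degree 6 = E.
From D# to E: 1 semitone over a second = minor.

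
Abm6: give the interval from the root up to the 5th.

Spelling the chord: Ab Cb Eb F.
Root = Ab; 5th = Eb.
Counting 5 letters and 7 half steps from Ab gives a perfect fifth.

perfect fifth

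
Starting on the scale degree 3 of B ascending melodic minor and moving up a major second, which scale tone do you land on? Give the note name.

E

The scale is B C# D E F# G# A#.
The scale degree 3 is D; a major second above that is E — scale degree 4.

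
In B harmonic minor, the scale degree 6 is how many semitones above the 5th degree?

1

The scale is B C♯ D E F♯ G A♯.
F♯ up to G is a minor second — 1 semitone.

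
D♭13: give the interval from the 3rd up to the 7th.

diminished fifth

D♭13 is spelled D♭ F A♭ C♭ E♭ B♭.
The 3rd is F and the 7th is C♭.
F up to C♭ is 6 semitones, a half step narrower than a perfect fifth, so the interval is diminished.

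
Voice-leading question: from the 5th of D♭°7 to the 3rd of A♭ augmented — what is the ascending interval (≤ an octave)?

augmented third

The 5th of D♭°7 is A𝄫; the 3rd of A♭ augmented is C.
A𝄫 up to C is 5 semitones, a half step wider than a major third, so the interval is augmented.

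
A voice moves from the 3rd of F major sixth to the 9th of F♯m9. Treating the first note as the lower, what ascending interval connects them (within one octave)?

The 3rd of F major sixth is A; the 9th of F♯m9 is G♯.
From A to G♯ is 11 semitones, exactly the major seventh.

major 7th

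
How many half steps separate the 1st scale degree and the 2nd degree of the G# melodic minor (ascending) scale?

2

The scale is G# A# B C# D# E# F##.
G# up to A# is a major second — 2 semitones.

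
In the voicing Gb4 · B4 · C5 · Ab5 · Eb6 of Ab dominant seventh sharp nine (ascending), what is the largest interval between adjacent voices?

Adjacent intervals: Gb4→B4 = augmented third; B4→C5 = minor second; C5→Ab5 = minor sixth; Ab5→Eb6 = perfect fifth.
The largest is C5 to Ab5, a minor sixth (8 semitones).

minor 6th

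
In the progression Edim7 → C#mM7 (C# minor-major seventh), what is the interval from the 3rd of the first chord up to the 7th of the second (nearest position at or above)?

augmented third

Edim7 has G as its 3rd, and C#mM7 (C# minor-major seventh) has B# as its 7th.
From G to B#: 5 semitones over a third = augmented.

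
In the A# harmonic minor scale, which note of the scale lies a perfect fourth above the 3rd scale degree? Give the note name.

The scale is A# B# C# D# E# F# G##.
The 3rd scale degree is C#; a perfect fourth above that is F# — scale degree 6.

F#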